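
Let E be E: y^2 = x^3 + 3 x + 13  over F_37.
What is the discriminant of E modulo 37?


4 a^3 + 27 b^2 = 4*3^3 + 27*13^2 = 108 + 4563 = 4671
Delta = -16 * (4671) = -74736
Delta mod 37 = 4

Delta = 4 (mod 37)


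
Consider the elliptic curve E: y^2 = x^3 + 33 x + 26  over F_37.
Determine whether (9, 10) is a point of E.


Check whether y^2 = x^3 + 33 x + 26 (mod 37) for (x, y) = (9, 10).
LHS: y^2 = 10^2 mod 37 = 26
RHS: x^3 + 33 x + 26 = 9^3 + 33*9 + 26 mod 37 = 16
LHS != RHS

No, not on the curve


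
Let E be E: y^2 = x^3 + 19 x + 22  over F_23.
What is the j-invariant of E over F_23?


Delta = -16(4 a^3 + 27 b^2) mod 23 = 7
-1728 * (4 a)^3 = -1728 * (4*19)^3 mod 23 = 6
j = 6 * 7^(-1) mod 23 = 14

j = 14 (mod 23)


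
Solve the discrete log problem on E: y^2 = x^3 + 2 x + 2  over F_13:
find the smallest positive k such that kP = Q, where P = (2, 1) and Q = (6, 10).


Enumerate multiples of P until we hit Q = (6, 10):
  1P = (2, 1)
  2P = (6, 10)
Match found at i = 2.

k = 2


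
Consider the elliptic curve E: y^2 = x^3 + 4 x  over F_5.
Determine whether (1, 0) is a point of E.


Check whether y^2 = x^3 + 4 x + 0 (mod 5) for (x, y) = (1, 0).
LHS: y^2 = 0^2 mod 5 = 0
RHS: x^3 + 4 x + 0 = 1^3 + 4*1 + 0 mod 5 = 0
LHS = RHS

Yes, on the curve


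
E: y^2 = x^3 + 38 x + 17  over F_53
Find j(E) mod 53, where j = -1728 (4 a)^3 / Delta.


Delta = -16(4 a^3 + 27 b^2) mod 53 = 45
-1728 * (4 a)^3 = -1728 * (4*38)^3 mod 53 = 5
j = 5 * 45^(-1) mod 53 = 6

j = 6 (mod 53)


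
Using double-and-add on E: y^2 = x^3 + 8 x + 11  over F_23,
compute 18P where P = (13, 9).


k = 18 = 10010_2 (binary, LSB first: 01001)
Double-and-add from P = (13, 9):
  bit 0 = 0: acc unchanged = O
  bit 1 = 1: acc = O + (3, 19) = (3, 19)
  bit 2 = 0: acc unchanged = (3, 19)
  bit 3 = 0: acc unchanged = (3, 19)
  bit 4 = 1: acc = (3, 19) + (2, 9) = (3, 4)

18P = (3, 4)


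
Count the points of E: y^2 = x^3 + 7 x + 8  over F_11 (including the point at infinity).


For each x in F_11, count y with y^2 = x^3 + 7 x + 8 mod 11:
  x = 1: RHS = 5, y in [4, 7]  -> 2 point(s)
  x = 3: RHS = 1, y in [1, 10]  -> 2 point(s)
  x = 4: RHS = 1, y in [1, 10]  -> 2 point(s)
  x = 5: RHS = 3, y in [5, 6]  -> 2 point(s)
  x = 7: RHS = 4, y in [2, 9]  -> 2 point(s)
  x = 8: RHS = 4, y in [2, 9]  -> 2 point(s)
  x = 10: RHS = 0, y in [0]  -> 1 point(s)
Affine points: 13. Add the point at infinity: total = 14.

#E(F_11) = 14


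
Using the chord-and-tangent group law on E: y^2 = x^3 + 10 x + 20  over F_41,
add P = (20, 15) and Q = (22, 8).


P != Q, so use the chord formula.
s = (y2 - y1) / (x2 - x1) = (34) / (2) mod 41 = 17
x3 = s^2 - x1 - x2 mod 41 = 17^2 - 20 - 22 = 1
y3 = s (x1 - x3) - y1 mod 41 = 17 * (20 - 1) - 15 = 21

P + Q = (1, 21)


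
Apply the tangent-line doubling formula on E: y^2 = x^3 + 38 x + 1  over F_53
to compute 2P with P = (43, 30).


Doubling: s = (3 x1^2 + a) / (2 y1)
s = (3*43^2 + 38) / (2*30) mod 53 = 18
x3 = s^2 - 2 x1 mod 53 = 18^2 - 2*43 = 26
y3 = s (x1 - x3) - y1 mod 53 = 18 * (43 - 26) - 30 = 11

2P = (26, 11)


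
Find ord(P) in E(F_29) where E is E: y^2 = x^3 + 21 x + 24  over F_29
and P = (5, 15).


Compute successive multiples of P until we hit O:
  1P = (5, 15)
  2P = (13, 0)
  3P = (5, 14)
  4P = O

ord(P) = 4


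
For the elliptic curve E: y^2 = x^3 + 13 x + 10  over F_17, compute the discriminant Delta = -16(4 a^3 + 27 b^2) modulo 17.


4 a^3 + 27 b^2 = 4*13^3 + 27*10^2 = 8788 + 2700 = 11488
Delta = -16 * (11488) = -183808
Delta mod 17 = 13

Delta = 13 (mod 17)


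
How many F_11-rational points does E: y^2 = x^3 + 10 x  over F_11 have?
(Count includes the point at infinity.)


For each x in F_11, count y with y^2 = x^3 + 10 x + 0 mod 11:
  x = 0: RHS = 0, y in [0]  -> 1 point(s)
  x = 1: RHS = 0, y in [0]  -> 1 point(s)
  x = 4: RHS = 5, y in [4, 7]  -> 2 point(s)
  x = 6: RHS = 1, y in [1, 10]  -> 2 point(s)
  x = 8: RHS = 9, y in [3, 8]  -> 2 point(s)
  x = 9: RHS = 5, y in [4, 7]  -> 2 point(s)
  x = 10: RHS = 0, y in [0]  -> 1 point(s)
Affine points: 11. Add the point at infinity: total = 12.

#E(F_11) = 12


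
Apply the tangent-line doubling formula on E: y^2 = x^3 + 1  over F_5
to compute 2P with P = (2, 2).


Doubling: s = (3 x1^2 + a) / (2 y1)
s = (3*2^2 + 0) / (2*2) mod 5 = 3
x3 = s^2 - 2 x1 mod 5 = 3^2 - 2*2 = 0
y3 = s (x1 - x3) - y1 mod 5 = 3 * (2 - 0) - 2 = 4

2P = (0, 4)


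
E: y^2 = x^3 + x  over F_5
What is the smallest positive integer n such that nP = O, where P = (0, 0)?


Compute successive multiples of P until we hit O:
  1P = (0, 0)
  2P = O

ord(P) = 2


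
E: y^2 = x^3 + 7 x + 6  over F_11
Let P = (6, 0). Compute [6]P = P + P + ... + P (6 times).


k = 6 = 110_2 (binary, LSB first: 011)
Double-and-add from P = (6, 0):
  bit 0 = 0: acc unchanged = O
  bit 1 = 1: acc = O + O = O
  bit 2 = 1: acc = O + O = O

6P = O


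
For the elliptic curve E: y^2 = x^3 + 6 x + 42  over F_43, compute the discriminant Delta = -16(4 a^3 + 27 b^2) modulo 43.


4 a^3 + 27 b^2 = 4*6^3 + 27*42^2 = 864 + 47628 = 48492
Delta = -16 * (48492) = -775872
Delta mod 43 = 20

Delta = 20 (mod 43)


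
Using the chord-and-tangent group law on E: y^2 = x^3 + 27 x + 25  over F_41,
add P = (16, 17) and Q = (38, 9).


P != Q, so use the chord formula.
s = (y2 - y1) / (x2 - x1) = (33) / (22) mod 41 = 22
x3 = s^2 - x1 - x2 mod 41 = 22^2 - 16 - 38 = 20
y3 = s (x1 - x3) - y1 mod 41 = 22 * (16 - 20) - 17 = 18

P + Q = (20, 18)


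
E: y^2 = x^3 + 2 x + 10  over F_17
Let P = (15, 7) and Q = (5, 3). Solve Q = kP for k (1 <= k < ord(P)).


Enumerate multiples of P until we hit Q = (5, 3):
  1P = (15, 7)
  2P = (5, 3)
Match found at i = 2.

k = 2


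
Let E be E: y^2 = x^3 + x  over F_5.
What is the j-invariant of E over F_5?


Delta = -16(4 a^3 + 27 b^2) mod 5 = 1
-1728 * (4 a)^3 = -1728 * (4*1)^3 mod 5 = 3
j = 3 * 1^(-1) mod 5 = 3

j = 3 (mod 5)


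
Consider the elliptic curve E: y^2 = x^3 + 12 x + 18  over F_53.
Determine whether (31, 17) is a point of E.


Check whether y^2 = x^3 + 12 x + 18 (mod 53) for (x, y) = (31, 17).
LHS: y^2 = 17^2 mod 53 = 24
RHS: x^3 + 12 x + 18 = 31^3 + 12*31 + 18 mod 53 = 24
LHS = RHS

Yes, on the curve


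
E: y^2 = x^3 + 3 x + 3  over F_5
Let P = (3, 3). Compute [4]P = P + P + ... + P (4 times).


k = 4 = 100_2 (binary, LSB first: 001)
Double-and-add from P = (3, 3):
  bit 0 = 0: acc unchanged = O
  bit 1 = 0: acc unchanged = O
  bit 2 = 1: acc = O + (3, 2) = (3, 2)

4P = (3, 2)


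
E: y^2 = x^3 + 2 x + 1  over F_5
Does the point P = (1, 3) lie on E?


Check whether y^2 = x^3 + 2 x + 1 (mod 5) for (x, y) = (1, 3).
LHS: y^2 = 3^2 mod 5 = 4
RHS: x^3 + 2 x + 1 = 1^3 + 2*1 + 1 mod 5 = 4
LHS = RHS

Yes, on the curve


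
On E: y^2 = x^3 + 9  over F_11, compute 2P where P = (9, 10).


Doubling: s = (3 x1^2 + a) / (2 y1)
s = (3*9^2 + 0) / (2*10) mod 11 = 5
x3 = s^2 - 2 x1 mod 11 = 5^2 - 2*9 = 7
y3 = s (x1 - x3) - y1 mod 11 = 5 * (9 - 7) - 10 = 0

2P = (7, 0)


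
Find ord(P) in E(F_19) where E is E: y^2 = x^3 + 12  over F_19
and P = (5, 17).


Compute successive multiples of P until we hit O:
  1P = (5, 17)
  2P = (15, 9)
  3P = (8, 12)
  4P = (13, 9)
  5P = (2, 18)
  6P = (10, 10)
  7P = (9, 0)
  8P = (10, 9)
  ... (continuing to 14P)
  14P = O

ord(P) = 14


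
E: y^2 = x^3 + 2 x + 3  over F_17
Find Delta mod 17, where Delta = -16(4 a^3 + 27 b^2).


4 a^3 + 27 b^2 = 4*2^3 + 27*3^2 = 32 + 243 = 275
Delta = -16 * (275) = -4400
Delta mod 17 = 3

Delta = 3 (mod 17)


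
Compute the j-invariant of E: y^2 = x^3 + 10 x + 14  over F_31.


Delta = -16(4 a^3 + 27 b^2) mod 31 = 4
-1728 * (4 a)^3 = -1728 * (4*10)^3 mod 31 = 4
j = 4 * 4^(-1) mod 31 = 1

j = 1 (mod 31)


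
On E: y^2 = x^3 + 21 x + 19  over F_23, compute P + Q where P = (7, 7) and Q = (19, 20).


P != Q, so use the chord formula.
s = (y2 - y1) / (x2 - x1) = (13) / (12) mod 23 = 3
x3 = s^2 - x1 - x2 mod 23 = 3^2 - 7 - 19 = 6
y3 = s (x1 - x3) - y1 mod 23 = 3 * (7 - 6) - 7 = 19

P + Q = (6, 19)


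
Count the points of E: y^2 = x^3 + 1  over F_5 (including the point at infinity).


For each x in F_5, count y with y^2 = x^3 + 0 x + 1 mod 5:
  x = 0: RHS = 1, y in [1, 4]  -> 2 point(s)
  x = 2: RHS = 4, y in [2, 3]  -> 2 point(s)
  x = 4: RHS = 0, y in [0]  -> 1 point(s)
Affine points: 5. Add the point at infinity: total = 6.

#E(F_5) = 6


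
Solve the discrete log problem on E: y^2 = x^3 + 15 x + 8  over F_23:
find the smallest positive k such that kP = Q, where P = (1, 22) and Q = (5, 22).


Enumerate multiples of P until we hit Q = (5, 22):
  1P = (1, 22)
  2P = (10, 13)
  3P = (13, 13)
  4P = (11, 20)
  5P = (0, 10)
  6P = (5, 22)
Match found at i = 6.

k = 6


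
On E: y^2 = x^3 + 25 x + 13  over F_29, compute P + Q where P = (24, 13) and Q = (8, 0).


P != Q, so use the chord formula.
s = (y2 - y1) / (x2 - x1) = (16) / (13) mod 29 = 28
x3 = s^2 - x1 - x2 mod 29 = 28^2 - 24 - 8 = 27
y3 = s (x1 - x3) - y1 mod 29 = 28 * (24 - 27) - 13 = 19

P + Q = (27, 19)


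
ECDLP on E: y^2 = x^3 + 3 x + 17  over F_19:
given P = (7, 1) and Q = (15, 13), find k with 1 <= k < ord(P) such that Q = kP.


Enumerate multiples of P until we hit Q = (15, 13):
  1P = (7, 1)
  2P = (6, 17)
  3P = (15, 13)
Match found at i = 3.

k = 3


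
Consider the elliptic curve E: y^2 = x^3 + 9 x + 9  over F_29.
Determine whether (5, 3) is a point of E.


Check whether y^2 = x^3 + 9 x + 9 (mod 29) for (x, y) = (5, 3).
LHS: y^2 = 3^2 mod 29 = 9
RHS: x^3 + 9 x + 9 = 5^3 + 9*5 + 9 mod 29 = 5
LHS != RHS

No, not on the curve


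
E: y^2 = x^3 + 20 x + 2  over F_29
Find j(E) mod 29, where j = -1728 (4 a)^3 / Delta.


Delta = -16(4 a^3 + 27 b^2) mod 29 = 7
-1728 * (4 a)^3 = -1728 * (4*20)^3 mod 29 = 2
j = 2 * 7^(-1) mod 29 = 21

j = 21 (mod 29)


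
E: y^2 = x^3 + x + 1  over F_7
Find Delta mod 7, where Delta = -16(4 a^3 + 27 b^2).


4 a^3 + 27 b^2 = 4*1^3 + 27*1^2 = 4 + 27 = 31
Delta = -16 * (31) = -496
Delta mod 7 = 1

Delta = 1 (mod 7)


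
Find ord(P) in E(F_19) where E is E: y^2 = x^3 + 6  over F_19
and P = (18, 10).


Compute successive multiples of P until we hit O:
  1P = (18, 10)
  2P = (11, 11)
  3P = (16, 6)
  4P = (8, 10)
  5P = (12, 9)
  6P = (17, 6)
  7P = (0, 5)
  8P = (7, 11)
  ... (continuing to 21P)
  21P = O

ord(P) = 21


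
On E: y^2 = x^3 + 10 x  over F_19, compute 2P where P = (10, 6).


k = 2 = 10_2 (binary, LSB first: 01)
Double-and-add from P = (10, 6):
  bit 0 = 0: acc unchanged = O
  bit 1 = 1: acc = O + (4, 16) = (4, 16)

2P = (4, 16)


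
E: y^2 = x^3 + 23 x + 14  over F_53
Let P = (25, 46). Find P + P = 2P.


Doubling: s = (3 x1^2 + a) / (2 y1)
s = (3*25^2 + 23) / (2*46) mod 53 = 31
x3 = s^2 - 2 x1 mod 53 = 31^2 - 2*25 = 10
y3 = s (x1 - x3) - y1 mod 53 = 31 * (25 - 10) - 46 = 48

2P = (10, 48)


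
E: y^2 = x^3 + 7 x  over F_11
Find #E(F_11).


For each x in F_11, count y with y^2 = x^3 + 7 x + 0 mod 11:
  x = 0: RHS = 0, y in [0]  -> 1 point(s)
  x = 2: RHS = 0, y in [0]  -> 1 point(s)
  x = 3: RHS = 4, y in [2, 9]  -> 2 point(s)
  x = 4: RHS = 4, y in [2, 9]  -> 2 point(s)
  x = 6: RHS = 5, y in [4, 7]  -> 2 point(s)
  x = 9: RHS = 0, y in [0]  -> 1 point(s)
  x = 10: RHS = 3, y in [5, 6]  -> 2 point(s)
Affine points: 11. Add the point at infinity: total = 12.

#E(F_11) = 12


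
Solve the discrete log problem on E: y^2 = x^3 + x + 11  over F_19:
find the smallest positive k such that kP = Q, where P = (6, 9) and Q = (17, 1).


Enumerate multiples of P until we hit Q = (17, 1):
  1P = (6, 9)
  2P = (13, 13)
  3P = (17, 1)
Match found at i = 3.

k = 3


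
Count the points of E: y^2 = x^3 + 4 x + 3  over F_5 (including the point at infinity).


For each x in F_5, count y with y^2 = x^3 + 4 x + 3 mod 5:
  x = 2: RHS = 4, y in [2, 3]  -> 2 point(s)
Affine points: 2. Add the point at infinity: total = 3.

#E(F_5) = 3


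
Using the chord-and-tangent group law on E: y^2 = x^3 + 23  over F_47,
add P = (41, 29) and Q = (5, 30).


P != Q, so use the chord formula.
s = (y2 - y1) / (x2 - x1) = (1) / (11) mod 47 = 30
x3 = s^2 - x1 - x2 mod 47 = 30^2 - 41 - 5 = 8
y3 = s (x1 - x3) - y1 mod 47 = 30 * (41 - 8) - 29 = 21

P + Q = (8, 21)


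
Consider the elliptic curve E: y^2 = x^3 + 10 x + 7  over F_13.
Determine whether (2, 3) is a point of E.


Check whether y^2 = x^3 + 10 x + 7 (mod 13) for (x, y) = (2, 3).
LHS: y^2 = 3^2 mod 13 = 9
RHS: x^3 + 10 x + 7 = 2^3 + 10*2 + 7 mod 13 = 9
LHS = RHS

Yes, on the curve


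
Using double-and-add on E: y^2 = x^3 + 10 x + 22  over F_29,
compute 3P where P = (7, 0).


k = 3 = 11_2 (binary, LSB first: 11)
Double-and-add from P = (7, 0):
  bit 0 = 1: acc = O + (7, 0) = (7, 0)
  bit 1 = 1: acc = (7, 0) + O = (7, 0)

3P = (7, 0)


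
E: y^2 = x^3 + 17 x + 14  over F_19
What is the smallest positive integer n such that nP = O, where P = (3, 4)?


Compute successive multiples of P until we hit O:
  1P = (3, 4)
  2P = (10, 5)
  3P = (13, 0)
  4P = (10, 14)
  5P = (3, 15)
  6P = O

ord(P) = 6


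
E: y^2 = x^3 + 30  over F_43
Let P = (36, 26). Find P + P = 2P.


Doubling: s = (3 x1^2 + a) / (2 y1)
s = (3*36^2 + 0) / (2*26) mod 43 = 2
x3 = s^2 - 2 x1 mod 43 = 2^2 - 2*36 = 18
y3 = s (x1 - x3) - y1 mod 43 = 2 * (36 - 18) - 26 = 10

2P = (18, 10)


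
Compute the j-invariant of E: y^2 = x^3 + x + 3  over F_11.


Delta = -16(4 a^3 + 27 b^2) mod 11 = 8
-1728 * (4 a)^3 = -1728 * (4*1)^3 mod 11 = 2
j = 2 * 8^(-1) mod 11 = 3

j = 3 (mod 11)


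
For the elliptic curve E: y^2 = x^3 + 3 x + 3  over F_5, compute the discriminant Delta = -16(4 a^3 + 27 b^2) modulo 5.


4 a^3 + 27 b^2 = 4*3^3 + 27*3^2 = 108 + 243 = 351
Delta = -16 * (351) = -5616
Delta mod 5 = 4

Delta = 4 (mod 5)


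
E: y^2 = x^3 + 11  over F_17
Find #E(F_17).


For each x in F_17, count y with y^2 = x^3 + 0 x + 11 mod 17:
  x = 2: RHS = 2, y in [6, 11]  -> 2 point(s)
  x = 3: RHS = 4, y in [2, 15]  -> 2 point(s)
  x = 5: RHS = 0, y in [0]  -> 1 point(s)
  x = 8: RHS = 13, y in [8, 9]  -> 2 point(s)
  x = 9: RHS = 9, y in [3, 14]  -> 2 point(s)
  x = 10: RHS = 8, y in [5, 12]  -> 2 point(s)
  x = 11: RHS = 16, y in [4, 13]  -> 2 point(s)
  x = 13: RHS = 15, y in [7, 10]  -> 2 point(s)
  x = 14: RHS = 1, y in [1, 16]  -> 2 point(s)
Affine points: 17. Add the point at infinity: total = 18.

#E(F_17) = 18


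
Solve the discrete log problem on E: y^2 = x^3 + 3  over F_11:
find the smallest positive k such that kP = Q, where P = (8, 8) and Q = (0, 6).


Enumerate multiples of P until we hit Q = (0, 6):
  1P = (8, 8)
  2P = (7, 4)
  3P = (1, 9)
  4P = (0, 5)
  5P = (4, 10)
  6P = (2, 0)
  7P = (4, 1)
  8P = (0, 6)
Match found at i = 8.

k = 8


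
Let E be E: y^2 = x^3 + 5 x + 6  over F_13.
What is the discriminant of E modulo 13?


4 a^3 + 27 b^2 = 4*5^3 + 27*6^2 = 500 + 972 = 1472
Delta = -16 * (1472) = -23552
Delta mod 13 = 4

Delta = 4 (mod 13)


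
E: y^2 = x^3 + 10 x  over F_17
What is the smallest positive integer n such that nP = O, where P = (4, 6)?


Compute successive multiples of P until we hit O:
  1P = (4, 6)
  2P = (13, 10)
  3P = (13, 7)
  4P = (4, 11)
  5P = O

ord(P) = 5


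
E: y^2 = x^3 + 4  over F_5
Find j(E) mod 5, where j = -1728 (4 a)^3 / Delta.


Delta = -16(4 a^3 + 27 b^2) mod 5 = 3
-1728 * (4 a)^3 = -1728 * (4*0)^3 mod 5 = 0
j = 0 * 3^(-1) mod 5 = 0

j = 0 (mod 5)


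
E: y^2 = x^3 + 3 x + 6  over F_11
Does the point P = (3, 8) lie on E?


Check whether y^2 = x^3 + 3 x + 6 (mod 11) for (x, y) = (3, 8).
LHS: y^2 = 8^2 mod 11 = 9
RHS: x^3 + 3 x + 6 = 3^3 + 3*3 + 6 mod 11 = 9
LHS = RHS

Yes, on the curve


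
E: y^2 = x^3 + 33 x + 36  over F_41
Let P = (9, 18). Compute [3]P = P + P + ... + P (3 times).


k = 3 = 11_2 (binary, LSB first: 11)
Double-and-add from P = (9, 18):
  bit 0 = 1: acc = O + (9, 18) = (9, 18)
  bit 1 = 1: acc = (9, 18) + (18, 36) = (18, 5)

3P = (18, 5)


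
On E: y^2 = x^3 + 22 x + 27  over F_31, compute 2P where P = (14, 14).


Doubling: s = (3 x1^2 + a) / (2 y1)
s = (3*14^2 + 22) / (2*14) mod 31 = 24
x3 = s^2 - 2 x1 mod 31 = 24^2 - 2*14 = 21
y3 = s (x1 - x3) - y1 mod 31 = 24 * (14 - 21) - 14 = 4

2P = (21, 4)


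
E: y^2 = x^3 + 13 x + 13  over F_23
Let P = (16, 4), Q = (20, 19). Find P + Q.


P != Q, so use the chord formula.
s = (y2 - y1) / (x2 - x1) = (15) / (4) mod 23 = 21
x3 = s^2 - x1 - x2 mod 23 = 21^2 - 16 - 20 = 14
y3 = s (x1 - x3) - y1 mod 23 = 21 * (16 - 14) - 4 = 15

P + Q = (14, 15)


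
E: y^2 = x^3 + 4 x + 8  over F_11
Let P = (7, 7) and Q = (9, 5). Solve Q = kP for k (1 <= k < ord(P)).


Enumerate multiples of P until we hit Q = (9, 5):
  1P = (7, 7)
  2P = (9, 6)
  3P = (9, 5)
Match found at i = 3.

k = 3


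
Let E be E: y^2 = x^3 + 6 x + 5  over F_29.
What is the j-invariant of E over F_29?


Delta = -16(4 a^3 + 27 b^2) mod 29 = 26
-1728 * (4 a)^3 = -1728 * (4*6)^3 mod 29 = 8
j = 8 * 26^(-1) mod 29 = 7

j = 7 (mod 29)


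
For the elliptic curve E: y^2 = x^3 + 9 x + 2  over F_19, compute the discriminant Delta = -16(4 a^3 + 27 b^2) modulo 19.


4 a^3 + 27 b^2 = 4*9^3 + 27*2^2 = 2916 + 108 = 3024
Delta = -16 * (3024) = -48384
Delta mod 19 = 9

Delta = 9 (mod 19)


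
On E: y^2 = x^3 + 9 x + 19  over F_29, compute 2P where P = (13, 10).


Doubling: s = (3 x1^2 + a) / (2 y1)
s = (3*13^2 + 9) / (2*10) mod 29 = 20
x3 = s^2 - 2 x1 mod 29 = 20^2 - 2*13 = 26
y3 = s (x1 - x3) - y1 mod 29 = 20 * (13 - 26) - 10 = 20

2P = (26, 20)


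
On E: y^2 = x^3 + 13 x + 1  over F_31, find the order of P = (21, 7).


Compute successive multiples of P until we hit O:
  1P = (21, 7)
  2P = (24, 30)
  3P = (0, 30)
  4P = (28, 11)
  5P = (7, 1)
  6P = (19, 16)
  7P = (19, 15)
  8P = (7, 30)
  ... (continuing to 13P)
  13P = O

ord(P) = 13


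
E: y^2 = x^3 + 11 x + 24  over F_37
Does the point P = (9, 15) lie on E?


Check whether y^2 = x^3 + 11 x + 24 (mod 37) for (x, y) = (9, 15).
LHS: y^2 = 15^2 mod 37 = 3
RHS: x^3 + 11 x + 24 = 9^3 + 11*9 + 24 mod 37 = 1
LHS != RHS

No, not on the curve


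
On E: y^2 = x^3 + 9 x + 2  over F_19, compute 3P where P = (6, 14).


k = 3 = 11_2 (binary, LSB first: 11)
Double-and-add from P = (6, 14):
  bit 0 = 1: acc = O + (6, 14) = (6, 14)
  bit 1 = 1: acc = (6, 14) + (5, 18) = (5, 1)

3P = (5, 1)


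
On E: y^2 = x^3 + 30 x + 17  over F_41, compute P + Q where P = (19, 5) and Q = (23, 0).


P != Q, so use the chord formula.
s = (y2 - y1) / (x2 - x1) = (36) / (4) mod 41 = 9
x3 = s^2 - x1 - x2 mod 41 = 9^2 - 19 - 23 = 39
y3 = s (x1 - x3) - y1 mod 41 = 9 * (19 - 39) - 5 = 20

P + Q = (39, 20)


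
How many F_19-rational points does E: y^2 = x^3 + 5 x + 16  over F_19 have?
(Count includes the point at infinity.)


For each x in F_19, count y with y^2 = x^3 + 5 x + 16 mod 19:
  x = 0: RHS = 16, y in [4, 15]  -> 2 point(s)
  x = 3: RHS = 1, y in [1, 18]  -> 2 point(s)
  x = 4: RHS = 5, y in [9, 10]  -> 2 point(s)
  x = 8: RHS = 17, y in [6, 13]  -> 2 point(s)
  x = 9: RHS = 11, y in [7, 12]  -> 2 point(s)
  x = 13: RHS = 17, y in [6, 13]  -> 2 point(s)
  x = 17: RHS = 17, y in [6, 13]  -> 2 point(s)
Affine points: 14. Add the point at infinity: total = 15.

#E(F_19) = 15


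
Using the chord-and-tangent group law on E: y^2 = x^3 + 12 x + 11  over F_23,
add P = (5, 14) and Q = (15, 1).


P != Q, so use the chord formula.
s = (y2 - y1) / (x2 - x1) = (10) / (10) mod 23 = 1
x3 = s^2 - x1 - x2 mod 23 = 1^2 - 5 - 15 = 4
y3 = s (x1 - x3) - y1 mod 23 = 1 * (5 - 4) - 14 = 10

P + Q = (4, 10)


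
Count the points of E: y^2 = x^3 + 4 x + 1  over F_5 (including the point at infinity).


For each x in F_5, count y with y^2 = x^3 + 4 x + 1 mod 5:
  x = 0: RHS = 1, y in [1, 4]  -> 2 point(s)
  x = 1: RHS = 1, y in [1, 4]  -> 2 point(s)
  x = 3: RHS = 0, y in [0]  -> 1 point(s)
  x = 4: RHS = 1, y in [1, 4]  -> 2 point(s)
Affine points: 7. Add the point at infinity: total = 8.

#E(F_5) = 8


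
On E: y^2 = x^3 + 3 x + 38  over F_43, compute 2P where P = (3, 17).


Doubling: s = (3 x1^2 + a) / (2 y1)
s = (3*3^2 + 3) / (2*17) mod 43 = 11
x3 = s^2 - 2 x1 mod 43 = 11^2 - 2*3 = 29
y3 = s (x1 - x3) - y1 mod 43 = 11 * (3 - 29) - 17 = 41

2P = (29, 41)


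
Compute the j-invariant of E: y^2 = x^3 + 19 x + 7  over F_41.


Delta = -16(4 a^3 + 27 b^2) mod 41 = 40
-1728 * (4 a)^3 = -1728 * (4*19)^3 mod 41 = 25
j = 25 * 40^(-1) mod 41 = 16

j = 16 (mod 41)


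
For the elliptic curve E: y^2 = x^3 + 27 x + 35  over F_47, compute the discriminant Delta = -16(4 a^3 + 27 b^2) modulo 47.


4 a^3 + 27 b^2 = 4*27^3 + 27*35^2 = 78732 + 33075 = 111807
Delta = -16 * (111807) = -1788912
Delta mod 47 = 2

Delta = 2 (mod 47)


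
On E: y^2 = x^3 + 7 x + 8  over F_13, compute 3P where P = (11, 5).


k = 3 = 11_2 (binary, LSB first: 11)
Double-and-add from P = (11, 5):
  bit 0 = 1: acc = O + (11, 5) = (11, 5)
  bit 1 = 1: acc = (11, 5) + (8, 2) = (8, 11)

3P = (8, 11)


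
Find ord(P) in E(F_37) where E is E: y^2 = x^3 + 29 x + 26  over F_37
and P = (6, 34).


Compute successive multiples of P until we hit O:
  1P = (6, 34)
  2P = (15, 5)
  3P = (4, 13)
  4P = (17, 17)
  5P = (17, 20)
  6P = (4, 24)
  7P = (15, 32)
  8P = (6, 3)
  ... (continuing to 9P)
  9P = O

ord(P) = 9


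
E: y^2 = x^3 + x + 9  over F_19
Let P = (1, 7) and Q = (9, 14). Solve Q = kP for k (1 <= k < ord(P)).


Enumerate multiples of P until we hit Q = (9, 14):
  1P = (1, 7)
  2P = (7, 13)
  3P = (12, 1)
  4P = (3, 1)
  5P = (5, 5)
  6P = (18, 11)
  7P = (4, 18)
  8P = (0, 3)
  9P = (15, 13)
  10P = (9, 14)
Match found at i = 10.

k = 10


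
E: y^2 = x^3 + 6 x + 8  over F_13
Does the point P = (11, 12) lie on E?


Check whether y^2 = x^3 + 6 x + 8 (mod 13) for (x, y) = (11, 12).
LHS: y^2 = 12^2 mod 13 = 1
RHS: x^3 + 6 x + 8 = 11^3 + 6*11 + 8 mod 13 = 1
LHS = RHS

Yes, on the curve


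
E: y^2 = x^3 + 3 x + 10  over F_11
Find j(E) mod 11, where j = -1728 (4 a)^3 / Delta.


Delta = -16(4 a^3 + 27 b^2) mod 11 = 7
-1728 * (4 a)^3 = -1728 * (4*3)^3 mod 11 = 10
j = 10 * 7^(-1) mod 11 = 3

j = 3 (mod 11)


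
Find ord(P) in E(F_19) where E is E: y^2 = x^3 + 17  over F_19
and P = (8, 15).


Compute successive multiples of P until we hit O:
  1P = (8, 15)
  2P = (9, 9)
  3P = (0, 13)
  4P = (17, 16)
  5P = (17, 3)
  6P = (0, 6)
  7P = (9, 10)
  8P = (8, 4)
  ... (continuing to 9P)
  9P = O

ord(P) = 9


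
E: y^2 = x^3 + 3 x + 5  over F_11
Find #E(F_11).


For each x in F_11, count y with y^2 = x^3 + 3 x + 5 mod 11:
  x = 0: RHS = 5, y in [4, 7]  -> 2 point(s)
  x = 1: RHS = 9, y in [3, 8]  -> 2 point(s)
  x = 4: RHS = 4, y in [2, 9]  -> 2 point(s)
  x = 10: RHS = 1, y in [1, 10]  -> 2 point(s)
Affine points: 8. Add the point at infinity: total = 9.

#E(F_11) = 9


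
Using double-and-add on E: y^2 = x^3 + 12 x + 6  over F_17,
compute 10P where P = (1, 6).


k = 10 = 1010_2 (binary, LSB first: 0101)
Double-and-add from P = (1, 6):
  bit 0 = 0: acc unchanged = O
  bit 1 = 1: acc = O + (7, 12) = (7, 12)
  bit 2 = 0: acc unchanged = (7, 12)
  bit 3 = 1: acc = (7, 12) + (15, 5) = (4, 13)

10P = (4, 13)


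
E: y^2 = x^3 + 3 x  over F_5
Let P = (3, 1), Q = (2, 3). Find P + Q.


P != Q, so use the chord formula.
s = (y2 - y1) / (x2 - x1) = (2) / (4) mod 5 = 3
x3 = s^2 - x1 - x2 mod 5 = 3^2 - 3 - 2 = 4
y3 = s (x1 - x3) - y1 mod 5 = 3 * (3 - 4) - 1 = 1

P + Q = (4, 1)


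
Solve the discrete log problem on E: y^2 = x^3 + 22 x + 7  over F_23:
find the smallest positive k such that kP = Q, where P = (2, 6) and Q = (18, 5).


Enumerate multiples of P until we hit Q = (18, 5):
  1P = (2, 6)
  2P = (20, 12)
  3P = (19, 19)
  4P = (15, 3)
  5P = (10, 10)
  6P = (17, 21)
  7P = (5, 14)
  8P = (18, 5)
Match found at i = 8.

k = 8


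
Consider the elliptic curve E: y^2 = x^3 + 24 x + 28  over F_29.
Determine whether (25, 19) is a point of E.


Check whether y^2 = x^3 + 24 x + 28 (mod 29) for (x, y) = (25, 19).
LHS: y^2 = 19^2 mod 29 = 13
RHS: x^3 + 24 x + 28 = 25^3 + 24*25 + 28 mod 29 = 13
LHS = RHS

Yes, on the curve


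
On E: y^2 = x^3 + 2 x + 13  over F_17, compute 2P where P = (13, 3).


Doubling: s = (3 x1^2 + a) / (2 y1)
s = (3*13^2 + 2) / (2*3) mod 17 = 14
x3 = s^2 - 2 x1 mod 17 = 14^2 - 2*13 = 0
y3 = s (x1 - x3) - y1 mod 17 = 14 * (13 - 0) - 3 = 9

2P = (0, 9)


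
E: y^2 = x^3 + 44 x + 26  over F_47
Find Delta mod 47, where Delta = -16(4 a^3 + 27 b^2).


4 a^3 + 27 b^2 = 4*44^3 + 27*26^2 = 340736 + 18252 = 358988
Delta = -16 * (358988) = -5743808
Delta mod 47 = 15

Delta = 15 (mod 47)


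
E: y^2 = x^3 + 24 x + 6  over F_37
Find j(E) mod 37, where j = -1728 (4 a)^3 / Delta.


Delta = -16(4 a^3 + 27 b^2) mod 37 = 33
-1728 * (4 a)^3 = -1728 * (4*24)^3 mod 37 = 23
j = 23 * 33^(-1) mod 37 = 22

j = 22 (mod 37)


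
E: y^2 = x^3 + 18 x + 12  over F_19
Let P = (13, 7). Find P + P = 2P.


Doubling: s = (3 x1^2 + a) / (2 y1)
s = (3*13^2 + 18) / (2*7) mod 19 = 9
x3 = s^2 - 2 x1 mod 19 = 9^2 - 2*13 = 17
y3 = s (x1 - x3) - y1 mod 19 = 9 * (13 - 17) - 7 = 14

2P = (17, 14)


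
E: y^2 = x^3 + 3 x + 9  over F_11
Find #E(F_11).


For each x in F_11, count y with y^2 = x^3 + 3 x + 9 mod 11:
  x = 0: RHS = 9, y in [3, 8]  -> 2 point(s)
  x = 2: RHS = 1, y in [1, 10]  -> 2 point(s)
  x = 3: RHS = 1, y in [1, 10]  -> 2 point(s)
  x = 6: RHS = 1, y in [1, 10]  -> 2 point(s)
  x = 10: RHS = 5, y in [4, 7]  -> 2 point(s)
Affine points: 10. Add the point at infinity: total = 11.

#E(F_11) = 11


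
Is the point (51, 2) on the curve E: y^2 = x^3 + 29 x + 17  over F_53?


Check whether y^2 = x^3 + 29 x + 17 (mod 53) for (x, y) = (51, 2).
LHS: y^2 = 2^2 mod 53 = 4
RHS: x^3 + 29 x + 17 = 51^3 + 29*51 + 17 mod 53 = 4
LHS = RHS

Yes, on the curve


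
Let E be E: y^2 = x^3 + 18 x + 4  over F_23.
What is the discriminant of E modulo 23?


4 a^3 + 27 b^2 = 4*18^3 + 27*4^2 = 23328 + 432 = 23760
Delta = -16 * (23760) = -380160
Delta mod 23 = 7

Delta = 7 (mod 23)


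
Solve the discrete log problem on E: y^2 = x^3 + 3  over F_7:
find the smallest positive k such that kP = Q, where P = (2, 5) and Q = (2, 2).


Enumerate multiples of P until we hit Q = (2, 2):
  1P = (2, 5)
  2P = (5, 4)
  3P = (4, 5)
  4P = (1, 2)
  5P = (6, 4)
  6P = (3, 4)
  7P = (3, 3)
  8P = (6, 3)
  9P = (1, 5)
  10P = (4, 2)
  11P = (5, 3)
  12P = (2, 2)
Match found at i = 12.

k = 12


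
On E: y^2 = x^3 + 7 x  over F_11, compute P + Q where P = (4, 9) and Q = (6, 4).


P != Q, so use the chord formula.
s = (y2 - y1) / (x2 - x1) = (6) / (2) mod 11 = 3
x3 = s^2 - x1 - x2 mod 11 = 3^2 - 4 - 6 = 10
y3 = s (x1 - x3) - y1 mod 11 = 3 * (4 - 10) - 9 = 6

P + Q = (10, 6)


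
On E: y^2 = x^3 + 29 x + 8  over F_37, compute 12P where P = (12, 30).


k = 12 = 1100_2 (binary, LSB first: 0011)
Double-and-add from P = (12, 30):
  bit 0 = 0: acc unchanged = O
  bit 1 = 0: acc unchanged = O
  bit 2 = 1: acc = O + (23, 22) = (23, 22)
  bit 3 = 1: acc = (23, 22) + (3, 23) = (32, 21)

12P = (32, 21)


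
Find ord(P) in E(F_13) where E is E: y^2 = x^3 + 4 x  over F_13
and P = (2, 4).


Compute successive multiples of P until we hit O:
  1P = (2, 4)
  2P = (0, 0)
  3P = (2, 9)
  4P = O

ord(P) = 4


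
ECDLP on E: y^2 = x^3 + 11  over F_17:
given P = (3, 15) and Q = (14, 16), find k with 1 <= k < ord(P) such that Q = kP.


Enumerate multiples of P until we hit Q = (14, 16):
  1P = (3, 15)
  2P = (13, 10)
  3P = (14, 16)
Match found at i = 3.

k = 3


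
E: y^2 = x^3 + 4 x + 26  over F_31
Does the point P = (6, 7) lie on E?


Check whether y^2 = x^3 + 4 x + 26 (mod 31) for (x, y) = (6, 7).
LHS: y^2 = 7^2 mod 31 = 18
RHS: x^3 + 4 x + 26 = 6^3 + 4*6 + 26 mod 31 = 18
LHS = RHS

Yes, on the curve


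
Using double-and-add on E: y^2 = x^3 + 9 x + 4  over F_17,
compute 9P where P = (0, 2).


k = 9 = 1001_2 (binary, LSB first: 1001)
Double-and-add from P = (0, 2):
  bit 0 = 1: acc = O + (0, 2) = (0, 2)
  bit 1 = 0: acc unchanged = (0, 2)
  bit 2 = 0: acc unchanged = (0, 2)
  bit 3 = 1: acc = (0, 2) + (6, 11) = (9, 10)

9P = (9, 10)


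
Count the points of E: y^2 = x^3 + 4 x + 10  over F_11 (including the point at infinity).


For each x in F_11, count y with y^2 = x^3 + 4 x + 10 mod 11:
  x = 1: RHS = 4, y in [2, 9]  -> 2 point(s)
  x = 2: RHS = 4, y in [2, 9]  -> 2 point(s)
  x = 3: RHS = 5, y in [4, 7]  -> 2 point(s)
  x = 5: RHS = 1, y in [1, 10]  -> 2 point(s)
  x = 8: RHS = 4, y in [2, 9]  -> 2 point(s)
  x = 9: RHS = 5, y in [4, 7]  -> 2 point(s)
  x = 10: RHS = 5, y in [4, 7]  -> 2 point(s)
Affine points: 14. Add the point at infinity: total = 15.

#E(F_11) = 15


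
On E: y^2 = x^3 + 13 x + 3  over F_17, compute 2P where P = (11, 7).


Doubling: s = (3 x1^2 + a) / (2 y1)
s = (3*11^2 + 13) / (2*7) mod 17 = 5
x3 = s^2 - 2 x1 mod 17 = 5^2 - 2*11 = 3
y3 = s (x1 - x3) - y1 mod 17 = 5 * (11 - 3) - 7 = 16

2P = (3, 16)


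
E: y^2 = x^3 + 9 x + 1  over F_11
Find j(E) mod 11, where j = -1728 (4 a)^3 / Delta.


Delta = -16(4 a^3 + 27 b^2) mod 11 = 3
-1728 * (4 a)^3 = -1728 * (4*9)^3 mod 11 = 6
j = 6 * 3^(-1) mod 11 = 2

j = 2 (mod 11)


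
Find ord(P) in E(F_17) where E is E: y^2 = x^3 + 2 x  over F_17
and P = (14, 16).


Compute successive multiples of P until we hit O:
  1P = (14, 16)
  2P = (8, 16)
  3P = (12, 1)
  4P = (9, 13)
  5P = (10, 0)
  6P = (9, 4)
  7P = (12, 16)
  8P = (8, 1)
  ... (continuing to 10P)
  10P = O

ord(P) = 10


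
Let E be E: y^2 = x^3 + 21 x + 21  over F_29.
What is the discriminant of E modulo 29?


4 a^3 + 27 b^2 = 4*21^3 + 27*21^2 = 37044 + 11907 = 48951
Delta = -16 * (48951) = -783216
Delta mod 29 = 16

Delta = 16 (mod 29)


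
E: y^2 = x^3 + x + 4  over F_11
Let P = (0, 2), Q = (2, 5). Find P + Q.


P != Q, so use the chord formula.
s = (y2 - y1) / (x2 - x1) = (3) / (2) mod 11 = 7
x3 = s^2 - x1 - x2 mod 11 = 7^2 - 0 - 2 = 3
y3 = s (x1 - x3) - y1 mod 11 = 7 * (0 - 3) - 2 = 10

P + Q = (3, 10)


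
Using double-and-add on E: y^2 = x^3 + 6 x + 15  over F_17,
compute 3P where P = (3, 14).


k = 3 = 11_2 (binary, LSB first: 11)
Double-and-add from P = (3, 14):
  bit 0 = 1: acc = O + (3, 14) = (3, 14)
  bit 1 = 1: acc = (3, 14) + (3, 3) = O

3P = O


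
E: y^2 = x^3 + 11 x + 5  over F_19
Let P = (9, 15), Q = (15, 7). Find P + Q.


P != Q, so use the chord formula.
s = (y2 - y1) / (x2 - x1) = (11) / (6) mod 19 = 5
x3 = s^2 - x1 - x2 mod 19 = 5^2 - 9 - 15 = 1
y3 = s (x1 - x3) - y1 mod 19 = 5 * (9 - 1) - 15 = 6

P + Q = (1, 6)


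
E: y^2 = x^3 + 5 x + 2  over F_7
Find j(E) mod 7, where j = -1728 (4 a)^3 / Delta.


Delta = -16(4 a^3 + 27 b^2) mod 7 = 2
-1728 * (4 a)^3 = -1728 * (4*5)^3 mod 7 = 6
j = 6 * 2^(-1) mod 7 = 3

j = 3 (mod 7)


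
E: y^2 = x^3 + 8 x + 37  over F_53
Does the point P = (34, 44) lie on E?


Check whether y^2 = x^3 + 8 x + 37 (mod 53) for (x, y) = (34, 44).
LHS: y^2 = 44^2 mod 53 = 28
RHS: x^3 + 8 x + 37 = 34^3 + 8*34 + 37 mod 53 = 22
LHS != RHS

No, not on the curve


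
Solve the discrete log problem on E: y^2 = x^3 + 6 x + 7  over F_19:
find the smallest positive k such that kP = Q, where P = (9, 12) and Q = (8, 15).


Enumerate multiples of P until we hit Q = (8, 15):
  1P = (9, 12)
  2P = (8, 15)
Match found at i = 2.

k = 2


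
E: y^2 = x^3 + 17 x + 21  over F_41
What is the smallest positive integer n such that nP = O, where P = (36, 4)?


Compute successive multiples of P until we hit O:
  1P = (36, 4)
  2P = (9, 40)
  3P = (16, 24)
  4P = (31, 32)
  5P = (7, 14)
  6P = (34, 25)
  7P = (30, 15)
  8P = (0, 12)
  ... (continuing to 25P)
  25P = O

ord(P) = 25


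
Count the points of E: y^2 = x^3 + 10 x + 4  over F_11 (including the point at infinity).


For each x in F_11, count y with y^2 = x^3 + 10 x + 4 mod 11:
  x = 0: RHS = 4, y in [2, 9]  -> 2 point(s)
  x = 1: RHS = 4, y in [2, 9]  -> 2 point(s)
  x = 4: RHS = 9, y in [3, 8]  -> 2 point(s)
  x = 5: RHS = 3, y in [5, 6]  -> 2 point(s)
  x = 6: RHS = 5, y in [4, 7]  -> 2 point(s)
  x = 9: RHS = 9, y in [3, 8]  -> 2 point(s)
  x = 10: RHS = 4, y in [2, 9]  -> 2 point(s)
Affine points: 14. Add the point at infinity: total = 15.

#E(F_11) = 15


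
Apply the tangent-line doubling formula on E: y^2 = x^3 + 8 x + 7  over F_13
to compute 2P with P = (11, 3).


Doubling: s = (3 x1^2 + a) / (2 y1)
s = (3*11^2 + 8) / (2*3) mod 13 = 12
x3 = s^2 - 2 x1 mod 13 = 12^2 - 2*11 = 5
y3 = s (x1 - x3) - y1 mod 13 = 12 * (11 - 5) - 3 = 4

2P = (5, 4)


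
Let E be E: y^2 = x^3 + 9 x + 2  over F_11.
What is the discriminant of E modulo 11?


4 a^3 + 27 b^2 = 4*9^3 + 27*2^2 = 2916 + 108 = 3024
Delta = -16 * (3024) = -48384
Delta mod 11 = 5

Delta = 5 (mod 11)


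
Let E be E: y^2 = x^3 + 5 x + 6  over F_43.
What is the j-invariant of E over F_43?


Delta = -16(4 a^3 + 27 b^2) mod 43 = 12
-1728 * (4 a)^3 = -1728 * (4*5)^3 mod 43 = 27
j = 27 * 12^(-1) mod 43 = 13

j = 13 (mod 43)


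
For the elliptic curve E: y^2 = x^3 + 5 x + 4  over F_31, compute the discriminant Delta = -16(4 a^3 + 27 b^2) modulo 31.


4 a^3 + 27 b^2 = 4*5^3 + 27*4^2 = 500 + 432 = 932
Delta = -16 * (932) = -14912
Delta mod 31 = 30

Delta = 30 (mod 31)


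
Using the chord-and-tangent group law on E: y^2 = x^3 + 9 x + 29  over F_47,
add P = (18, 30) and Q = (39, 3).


P != Q, so use the chord formula.
s = (y2 - y1) / (x2 - x1) = (20) / (21) mod 47 = 39
x3 = s^2 - x1 - x2 mod 47 = 39^2 - 18 - 39 = 7
y3 = s (x1 - x3) - y1 mod 47 = 39 * (18 - 7) - 30 = 23

P + Q = (7, 23)


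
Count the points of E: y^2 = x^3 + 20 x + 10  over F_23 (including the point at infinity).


For each x in F_23, count y with y^2 = x^3 + 20 x + 10 mod 23:
  x = 1: RHS = 8, y in [10, 13]  -> 2 point(s)
  x = 2: RHS = 12, y in [9, 14]  -> 2 point(s)
  x = 4: RHS = 16, y in [4, 19]  -> 2 point(s)
  x = 6: RHS = 1, y in [1, 22]  -> 2 point(s)
  x = 12: RHS = 0, y in [0]  -> 1 point(s)
  x = 13: RHS = 6, y in [11, 12]  -> 2 point(s)
  x = 19: RHS = 4, y in [2, 21]  -> 2 point(s)
  x = 21: RHS = 8, y in [10, 13]  -> 2 point(s)
  x = 22: RHS = 12, y in [9, 14]  -> 2 point(s)
Affine points: 17. Add the point at infinity: total = 18.

#E(F_23) = 18


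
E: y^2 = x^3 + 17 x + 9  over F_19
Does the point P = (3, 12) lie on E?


Check whether y^2 = x^3 + 17 x + 9 (mod 19) for (x, y) = (3, 12).
LHS: y^2 = 12^2 mod 19 = 11
RHS: x^3 + 17 x + 9 = 3^3 + 17*3 + 9 mod 19 = 11
LHS = RHS

Yes, on the curve


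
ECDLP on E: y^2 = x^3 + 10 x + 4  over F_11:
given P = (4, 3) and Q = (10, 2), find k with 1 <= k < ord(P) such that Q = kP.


Enumerate multiples of P until we hit Q = (10, 2):
  1P = (4, 3)
  2P = (6, 7)
  3P = (5, 6)
  4P = (0, 9)
  5P = (1, 9)
  6P = (10, 9)
  7P = (9, 3)
  8P = (9, 8)
  9P = (10, 2)
Match found at i = 9.

k = 9


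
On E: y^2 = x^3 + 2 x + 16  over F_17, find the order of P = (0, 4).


Compute successive multiples of P until we hit O:
  1P = (0, 4)
  2P = (16, 9)
  3P = (9, 7)
  4P = (10, 4)
  5P = (7, 13)
  6P = (12, 0)
  7P = (7, 4)
  8P = (10, 13)
  ... (continuing to 12P)
  12P = O

ord(P) = 12


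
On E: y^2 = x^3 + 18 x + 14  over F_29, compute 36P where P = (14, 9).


k = 36 = 100100_2 (binary, LSB first: 001001)
Double-and-add from P = (14, 9):
  bit 0 = 0: acc unchanged = O
  bit 1 = 0: acc unchanged = O
  bit 2 = 1: acc = O + (15, 11) = (15, 11)
  bit 3 = 0: acc unchanged = (15, 11)
  bit 4 = 0: acc unchanged = (15, 11)
  bit 5 = 1: acc = (15, 11) + (27, 12) = (15, 18)

36P = (15, 18)


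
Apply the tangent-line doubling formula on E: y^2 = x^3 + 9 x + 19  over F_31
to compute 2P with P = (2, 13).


Doubling: s = (3 x1^2 + a) / (2 y1)
s = (3*2^2 + 9) / (2*13) mod 31 = 2
x3 = s^2 - 2 x1 mod 31 = 2^2 - 2*2 = 0
y3 = s (x1 - x3) - y1 mod 31 = 2 * (2 - 0) - 13 = 22

2P = (0, 22)


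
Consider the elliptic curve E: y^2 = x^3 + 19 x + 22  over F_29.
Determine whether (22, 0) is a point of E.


Check whether y^2 = x^3 + 19 x + 22 (mod 29) for (x, y) = (22, 0).
LHS: y^2 = 0^2 mod 29 = 0
RHS: x^3 + 19 x + 22 = 22^3 + 19*22 + 22 mod 29 = 10
LHS != RHS

No, not on the curve


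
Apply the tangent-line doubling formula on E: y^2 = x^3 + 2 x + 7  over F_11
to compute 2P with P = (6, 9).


Doubling: s = (3 x1^2 + a) / (2 y1)
s = (3*6^2 + 2) / (2*9) mod 11 = 0
x3 = s^2 - 2 x1 mod 11 = 0^2 - 2*6 = 10
y3 = s (x1 - x3) - y1 mod 11 = 0 * (6 - 10) - 9 = 2

2P = (10, 2)


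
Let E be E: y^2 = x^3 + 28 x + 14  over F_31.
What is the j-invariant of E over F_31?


Delta = -16(4 a^3 + 27 b^2) mod 31 = 12
-1728 * (4 a)^3 = -1728 * (4*28)^3 mod 31 = 2
j = 2 * 12^(-1) mod 31 = 26

j = 26 (mod 31)


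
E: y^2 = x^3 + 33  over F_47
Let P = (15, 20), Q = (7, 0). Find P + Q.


P != Q, so use the chord formula.
s = (y2 - y1) / (x2 - x1) = (27) / (39) mod 47 = 26
x3 = s^2 - x1 - x2 mod 47 = 26^2 - 15 - 7 = 43
y3 = s (x1 - x3) - y1 mod 47 = 26 * (15 - 43) - 20 = 4

P + Q = (43, 4)


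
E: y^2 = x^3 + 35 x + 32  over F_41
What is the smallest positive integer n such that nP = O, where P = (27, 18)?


Compute successive multiples of P until we hit O:
  1P = (27, 18)
  2P = (24, 10)
  3P = (29, 4)
  4P = (34, 31)
  5P = (37, 22)
  6P = (28, 39)
  7P = (17, 28)
  8P = (39, 35)
  ... (continuing to 44P)
  44P = O

ord(P) = 44


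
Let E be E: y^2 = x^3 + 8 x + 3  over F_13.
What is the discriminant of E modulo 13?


4 a^3 + 27 b^2 = 4*8^3 + 27*3^2 = 2048 + 243 = 2291
Delta = -16 * (2291) = -36656
Delta mod 13 = 4

Delta = 4 (mod 13)


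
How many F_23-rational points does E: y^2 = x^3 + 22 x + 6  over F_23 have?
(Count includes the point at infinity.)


For each x in F_23, count y with y^2 = x^3 + 22 x + 6 mod 23:
  x = 0: RHS = 6, y in [11, 12]  -> 2 point(s)
  x = 1: RHS = 6, y in [11, 12]  -> 2 point(s)
  x = 2: RHS = 12, y in [9, 14]  -> 2 point(s)
  x = 6: RHS = 9, y in [3, 20]  -> 2 point(s)
  x = 8: RHS = 4, y in [2, 21]  -> 2 point(s)
  x = 9: RHS = 13, y in [6, 17]  -> 2 point(s)
  x = 15: RHS = 8, y in [10, 13]  -> 2 point(s)
  x = 17: RHS = 3, y in [7, 16]  -> 2 point(s)
  x = 18: RHS = 1, y in [1, 22]  -> 2 point(s)
  x = 21: RHS = 0, y in [0]  -> 1 point(s)
  x = 22: RHS = 6, y in [11, 12]  -> 2 point(s)
Affine points: 21. Add the point at infinity: total = 22.

#E(F_23) = 22


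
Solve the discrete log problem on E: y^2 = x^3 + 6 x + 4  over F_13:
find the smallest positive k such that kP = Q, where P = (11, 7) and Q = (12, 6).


Enumerate multiples of P until we hit Q = (12, 6):
  1P = (11, 7)
  2P = (3, 7)
  3P = (12, 6)
Match found at i = 3.

k = 3


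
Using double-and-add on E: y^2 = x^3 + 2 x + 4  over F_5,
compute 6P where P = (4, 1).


k = 6 = 110_2 (binary, LSB first: 011)
Double-and-add from P = (4, 1):
  bit 0 = 0: acc unchanged = O
  bit 1 = 1: acc = O + (2, 4) = (2, 4)
  bit 2 = 1: acc = (2, 4) + (0, 2) = (4, 4)

6P = (4, 4)


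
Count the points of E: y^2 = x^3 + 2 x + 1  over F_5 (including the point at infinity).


For each x in F_5, count y with y^2 = x^3 + 2 x + 1 mod 5:
  x = 0: RHS = 1, y in [1, 4]  -> 2 point(s)
  x = 1: RHS = 4, y in [2, 3]  -> 2 point(s)
  x = 3: RHS = 4, y in [2, 3]  -> 2 point(s)
Affine points: 6. Add the point at infinity: total = 7.

#E(F_5) = 7


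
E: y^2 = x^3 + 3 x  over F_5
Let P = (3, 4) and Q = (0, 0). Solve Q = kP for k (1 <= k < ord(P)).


Enumerate multiples of P until we hit Q = (0, 0):
  1P = (3, 4)
  2P = (4, 1)
  3P = (2, 3)
  4P = (1, 3)
  5P = (0, 0)
Match found at i = 5.

k = 5


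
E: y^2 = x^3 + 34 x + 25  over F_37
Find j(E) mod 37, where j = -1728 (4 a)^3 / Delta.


Delta = -16(4 a^3 + 27 b^2) mod 37 = 15
-1728 * (4 a)^3 = -1728 * (4*34)^3 mod 37 = 10
j = 10 * 15^(-1) mod 37 = 13

j = 13 (mod 37)


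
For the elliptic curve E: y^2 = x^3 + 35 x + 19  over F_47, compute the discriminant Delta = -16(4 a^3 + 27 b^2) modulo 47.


4 a^3 + 27 b^2 = 4*35^3 + 27*19^2 = 171500 + 9747 = 181247
Delta = -16 * (181247) = -2899952
Delta mod 47 = 42

Delta = 42 (mod 47)


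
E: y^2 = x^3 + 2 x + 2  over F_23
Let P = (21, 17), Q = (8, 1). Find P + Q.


P != Q, so use the chord formula.
s = (y2 - y1) / (x2 - x1) = (7) / (10) mod 23 = 3
x3 = s^2 - x1 - x2 mod 23 = 3^2 - 21 - 8 = 3
y3 = s (x1 - x3) - y1 mod 23 = 3 * (21 - 3) - 17 = 14

P + Q = (3, 14)
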